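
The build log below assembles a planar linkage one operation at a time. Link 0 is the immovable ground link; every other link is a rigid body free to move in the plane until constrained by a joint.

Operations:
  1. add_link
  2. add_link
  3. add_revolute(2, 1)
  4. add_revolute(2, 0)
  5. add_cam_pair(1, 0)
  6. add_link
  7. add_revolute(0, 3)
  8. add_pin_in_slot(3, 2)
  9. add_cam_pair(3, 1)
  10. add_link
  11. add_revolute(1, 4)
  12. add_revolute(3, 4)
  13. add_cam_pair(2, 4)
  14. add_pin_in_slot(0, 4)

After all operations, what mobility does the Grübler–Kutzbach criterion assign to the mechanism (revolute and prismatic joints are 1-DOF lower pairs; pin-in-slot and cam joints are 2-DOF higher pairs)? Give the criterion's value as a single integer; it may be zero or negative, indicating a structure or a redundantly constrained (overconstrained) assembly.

M = -3

link 0 = ground. State L|J1|J2 = 1|0|0
+link1  2|0|0
+link2  3|0|0
R(2,1) f=1→J1  3|1|0
R(2,0) f=1→J1  3|2|0
C(1,0) f=2→J2  3|2|1
+link3  4|2|1
R(0,3) f=1→J1  4|3|1
PS(3,2) f=2→J2  4|3|2
C(3,1) f=2→J2  4|3|3
+link4  5|3|3
R(1,4) f=1→J1  5|4|3
R(3,4) f=1→J1  5|5|3
C(2,4) f=2→J2  5|5|4
PS(0,4) f=2→J2  5|5|5
M = 3(5−1)−2·5−5 = 12−10−5 = -3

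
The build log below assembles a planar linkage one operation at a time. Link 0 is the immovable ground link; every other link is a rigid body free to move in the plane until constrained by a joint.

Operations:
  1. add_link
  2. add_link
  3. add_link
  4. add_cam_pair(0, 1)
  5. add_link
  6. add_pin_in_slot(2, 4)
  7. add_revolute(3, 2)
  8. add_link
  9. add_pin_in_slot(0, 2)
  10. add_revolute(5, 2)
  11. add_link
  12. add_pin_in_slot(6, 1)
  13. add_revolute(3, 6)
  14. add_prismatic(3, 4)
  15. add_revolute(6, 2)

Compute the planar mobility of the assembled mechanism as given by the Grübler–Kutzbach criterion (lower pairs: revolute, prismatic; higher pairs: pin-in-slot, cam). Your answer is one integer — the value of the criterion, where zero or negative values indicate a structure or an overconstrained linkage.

M = 4

(L,J1,J2)=(1,0,0); link0 fixed
link1: (2,0,0)
link2: (3,0,0)
link3: (4,0,0)
C 0-1 [J2]: (4,0,1)
link4: (5,0,1)
PS 2-4 [J2]: (5,0,2)
R 3-2 [J1]: (5,1,2)
link5: (6,1,2)
PS 0-2 [J2]: (6,1,3)
R 5-2 [J1]: (6,2,3)
link6: (7,2,3)
PS 6-1 [J2]: (7,2,4)
R 3-6 [J1]: (7,3,4)
P 3-4 [J1]: (7,4,4)
R 6-2 [J1]: (7,5,4)
Grübler: 3·6 − 2·5 − 4 = 4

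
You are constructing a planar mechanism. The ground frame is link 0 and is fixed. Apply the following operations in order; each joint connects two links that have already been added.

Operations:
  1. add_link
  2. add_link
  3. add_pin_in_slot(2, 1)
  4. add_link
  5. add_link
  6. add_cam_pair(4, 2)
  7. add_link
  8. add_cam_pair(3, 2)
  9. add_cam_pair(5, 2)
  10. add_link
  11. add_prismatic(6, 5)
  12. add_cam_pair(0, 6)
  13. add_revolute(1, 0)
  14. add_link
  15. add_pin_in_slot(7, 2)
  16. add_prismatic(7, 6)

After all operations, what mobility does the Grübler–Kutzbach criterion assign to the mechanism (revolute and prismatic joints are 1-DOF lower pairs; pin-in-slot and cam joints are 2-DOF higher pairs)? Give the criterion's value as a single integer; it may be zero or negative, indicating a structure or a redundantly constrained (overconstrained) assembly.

M = 9

[1;0;0] (link 0 is ground)
L+ [2;0;0]
L+ [3;0;0]
PS(2,1)∈J2 [3;0;1]
L+ [4;0;1]
L+ [5;0;1]
C(4,2)∈J2 [5;0;2]
L+ [6;0;2]
C(3,2)∈J2 [6;0;3]
C(5,2)∈J2 [6;0;4]
L+ [7;0;4]
P(6,5)∈J1 [7;1;4]
C(0,6)∈J2 [7;1;5]
R(1,0)∈J1 [7;2;5]
L+ [8;2;5]
PS(7,2)∈J2 [8;2;6]
P(7,6)∈J1 [8;3;6]
mobility = 21 − 6 − 6 = 9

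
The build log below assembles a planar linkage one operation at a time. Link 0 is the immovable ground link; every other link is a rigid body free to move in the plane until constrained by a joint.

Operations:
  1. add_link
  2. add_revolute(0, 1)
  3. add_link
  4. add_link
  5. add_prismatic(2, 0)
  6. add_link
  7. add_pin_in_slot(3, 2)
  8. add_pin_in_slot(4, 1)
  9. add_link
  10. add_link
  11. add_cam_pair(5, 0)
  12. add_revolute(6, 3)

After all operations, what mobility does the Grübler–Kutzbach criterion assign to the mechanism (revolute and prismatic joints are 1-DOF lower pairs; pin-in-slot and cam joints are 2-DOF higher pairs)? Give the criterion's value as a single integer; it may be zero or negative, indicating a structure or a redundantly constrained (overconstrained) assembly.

[1;0;0] (link 0 is ground)
L+ [2;0;0]
R(0,1)∈J1 [2;1;0]
L+ [3;1;0]
L+ [4;1;0]
P(2,0)∈J1 [4;2;0]
L+ [5;2;0]
PS(3,2)∈J2 [5;2;1]
PS(4,1)∈J2 [5;2;2]
L+ [6;2;2]
L+ [7;2;2]
C(5,0)∈J2 [7;2;3]
R(6,3)∈J1 [7;3;3]
mobility = 18 − 6 − 3 = 9

M = 9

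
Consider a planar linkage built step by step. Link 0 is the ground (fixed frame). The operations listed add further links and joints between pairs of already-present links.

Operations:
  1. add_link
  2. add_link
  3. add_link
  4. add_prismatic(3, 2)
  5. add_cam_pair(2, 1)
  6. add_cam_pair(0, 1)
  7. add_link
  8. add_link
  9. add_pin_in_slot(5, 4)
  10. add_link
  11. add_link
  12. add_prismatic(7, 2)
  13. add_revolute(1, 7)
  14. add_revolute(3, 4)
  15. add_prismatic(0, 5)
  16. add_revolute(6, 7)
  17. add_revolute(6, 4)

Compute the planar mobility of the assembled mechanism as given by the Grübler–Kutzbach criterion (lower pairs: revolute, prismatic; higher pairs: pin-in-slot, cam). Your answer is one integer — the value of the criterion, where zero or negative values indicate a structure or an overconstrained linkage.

M = 4

L=1 J1=0 J2=0
add link → L=2 J1=0 J2=0
add link → L=3 J1=0 J2=0
add link → L=4 J1=0 J2=0
P@3,2 dof=1 J1 → L=4 J1=1 J2=0
C@2,1 dof=2 J2 → L=4 J1=1 J2=1
C@0,1 dof=2 J2 → L=4 J1=1 J2=2
add link → L=5 J1=1 J2=2
add link → L=6 J1=1 J2=2
PS@5,4 dof=2 J2 → L=6 J1=1 J2=3
add link → L=7 J1=1 J2=3
add link → L=8 J1=1 J2=3
P@7,2 dof=1 J1 → L=8 J1=2 J2=3
R@1,7 dof=1 J1 → L=8 J1=3 J2=3
R@3,4 dof=1 J1 → L=8 J1=4 J2=3
P@0,5 dof=1 J1 → L=8 J1=5 J2=3
R@6,7 dof=1 J1 → L=8 J1=6 J2=3
R@6,4 dof=1 J1 → L=8 J1=7 J2=3
M=3(L−1)−2J1−J2=3·7−2·7−3=4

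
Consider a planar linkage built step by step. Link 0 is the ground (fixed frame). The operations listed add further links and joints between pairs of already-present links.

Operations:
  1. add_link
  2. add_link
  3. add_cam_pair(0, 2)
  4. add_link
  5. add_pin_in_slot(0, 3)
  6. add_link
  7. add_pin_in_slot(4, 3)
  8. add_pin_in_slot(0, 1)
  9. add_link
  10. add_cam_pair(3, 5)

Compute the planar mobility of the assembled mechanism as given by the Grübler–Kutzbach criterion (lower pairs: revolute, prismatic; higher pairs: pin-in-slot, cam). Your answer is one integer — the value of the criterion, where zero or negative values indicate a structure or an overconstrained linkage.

(L,J1,J2)=(1,0,0); link0 fixed
link1: (2,0,0)
link2: (3,0,0)
C 0-2 [J2]: (3,0,1)
link3: (4,0,1)
PS 0-3 [J2]: (4,0,2)
link4: (5,0,2)
PS 4-3 [J2]: (5,0,3)
PS 0-1 [J2]: (5,0,4)
link5: (6,0,4)
C 3-5 [J2]: (6,0,5)
Grübler: 3·5 − 2·0 − 5 = 10

M = 10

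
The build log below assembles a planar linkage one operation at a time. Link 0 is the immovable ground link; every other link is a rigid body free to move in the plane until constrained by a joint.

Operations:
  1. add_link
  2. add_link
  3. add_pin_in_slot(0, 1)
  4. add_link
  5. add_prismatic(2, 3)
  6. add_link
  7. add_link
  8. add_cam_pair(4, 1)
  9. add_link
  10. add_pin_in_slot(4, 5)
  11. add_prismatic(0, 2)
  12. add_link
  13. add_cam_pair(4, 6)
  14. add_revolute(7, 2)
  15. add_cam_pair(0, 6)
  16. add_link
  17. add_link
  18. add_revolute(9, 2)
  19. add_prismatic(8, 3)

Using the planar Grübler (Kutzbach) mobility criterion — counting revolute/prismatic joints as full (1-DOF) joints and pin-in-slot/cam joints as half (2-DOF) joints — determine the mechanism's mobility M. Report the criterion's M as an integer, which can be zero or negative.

link 0 = ground. State L|J1|J2 = 1|0|0
+link1  2|0|0
+link2  3|0|0
PS(0,1) f=2→J2  3|0|1
+link3  4|0|1
P(2,3) f=1→J1  4|1|1
+link4  5|1|1
+link5  6|1|1
C(4,1) f=2→J2  6|1|2
+link6  7|1|2
PS(4,5) f=2→J2  7|1|3
P(0,2) f=1→J1  7|2|3
+link7  8|2|3
C(4,6) f=2→J2  8|2|4
R(7,2) f=1→J1  8|3|4
C(0,6) f=2→J2  8|3|5
+link8  9|3|5
+link9  10|3|5
R(9,2) f=1→J1  10|4|5
P(8,3) f=1→J1  10|5|5
M = 3(10−1)−2·5−5 = 27−10−5 = 12

M = 12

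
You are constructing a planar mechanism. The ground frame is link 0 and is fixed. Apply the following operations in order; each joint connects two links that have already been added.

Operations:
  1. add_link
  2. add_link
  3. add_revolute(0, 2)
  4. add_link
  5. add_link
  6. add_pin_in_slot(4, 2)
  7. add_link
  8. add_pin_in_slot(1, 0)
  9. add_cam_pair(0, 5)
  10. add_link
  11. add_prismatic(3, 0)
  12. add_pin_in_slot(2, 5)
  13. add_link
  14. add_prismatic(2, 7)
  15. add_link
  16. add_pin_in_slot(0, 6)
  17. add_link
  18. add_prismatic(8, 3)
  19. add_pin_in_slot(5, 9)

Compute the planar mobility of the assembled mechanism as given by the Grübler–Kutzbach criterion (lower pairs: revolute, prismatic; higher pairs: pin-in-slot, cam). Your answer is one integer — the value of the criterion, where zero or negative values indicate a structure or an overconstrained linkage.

M = 13

link 0 = ground. State L|J1|J2 = 1|0|0
+link1  2|0|0
+link2  3|0|0
R(0,2) f=1→J1  3|1|0
+link3  4|1|0
+link4  5|1|0
PS(4,2) f=2→J2  5|1|1
+link5  6|1|1
PS(1,0) f=2→J2  6|1|2
C(0,5) f=2→J2  6|1|3
+link6  7|1|3
P(3,0) f=1→J1  7|2|3
PS(2,5) f=2→J2  7|2|4
+link7  8|2|4
P(2,7) f=1→J1  8|3|4
+link8  9|3|4
PS(0,6) f=2→J2  9|3|5
+link9  10|3|5
P(8,3) f=1→J1  10|4|5
PS(5,9) f=2→J2  10|4|6
M = 3(10−1)−2·4−6 = 27−8−6 = 13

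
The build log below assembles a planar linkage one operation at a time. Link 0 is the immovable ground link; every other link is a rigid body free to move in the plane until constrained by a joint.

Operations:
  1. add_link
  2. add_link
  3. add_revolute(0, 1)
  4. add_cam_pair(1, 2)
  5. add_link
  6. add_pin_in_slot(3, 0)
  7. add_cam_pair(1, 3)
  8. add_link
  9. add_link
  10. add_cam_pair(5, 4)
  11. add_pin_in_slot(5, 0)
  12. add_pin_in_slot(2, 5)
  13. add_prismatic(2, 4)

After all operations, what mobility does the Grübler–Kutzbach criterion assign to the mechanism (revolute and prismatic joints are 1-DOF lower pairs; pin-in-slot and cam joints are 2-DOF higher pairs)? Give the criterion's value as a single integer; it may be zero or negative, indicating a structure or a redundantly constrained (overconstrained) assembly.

M = 5

link 0 = ground. State L|J1|J2 = 1|0|0
+link1  2|0|0
+link2  3|0|0
R(0,1) f=1→J1  3|1|0
C(1,2) f=2→J2  3|1|1
+link3  4|1|1
PS(3,0) f=2→J2  4|1|2
C(1,3) f=2→J2  4|1|3
+link4  5|1|3
+link5  6|1|3
C(5,4) f=2→J2  6|1|4
PS(5,0) f=2→J2  6|1|5
PS(2,5) f=2→J2  6|1|6
P(2,4) f=1→J1  6|2|6
M = 3(6−1)−2·2−6 = 15−4−6 = 5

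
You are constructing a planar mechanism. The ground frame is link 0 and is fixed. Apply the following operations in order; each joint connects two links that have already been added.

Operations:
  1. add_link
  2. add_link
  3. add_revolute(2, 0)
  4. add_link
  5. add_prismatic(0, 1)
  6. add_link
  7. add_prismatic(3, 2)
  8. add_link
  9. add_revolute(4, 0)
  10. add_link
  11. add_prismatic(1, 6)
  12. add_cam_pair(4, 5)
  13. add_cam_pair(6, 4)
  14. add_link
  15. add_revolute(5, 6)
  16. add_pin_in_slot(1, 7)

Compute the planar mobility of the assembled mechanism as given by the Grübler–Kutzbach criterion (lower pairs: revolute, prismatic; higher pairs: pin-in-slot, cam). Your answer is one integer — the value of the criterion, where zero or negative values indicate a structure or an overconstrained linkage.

M = 6

L=1 J1=0 J2=0
add link → L=2 J1=0 J2=0
add link → L=3 J1=0 J2=0
R@2,0 dof=1 J1 → L=3 J1=1 J2=0
add link → L=4 J1=1 J2=0
P@0,1 dof=1 J1 → L=4 J1=2 J2=0
add link → L=5 J1=2 J2=0
P@3,2 dof=1 J1 → L=5 J1=3 J2=0
add link → L=6 J1=3 J2=0
R@4,0 dof=1 J1 → L=6 J1=4 J2=0
add link → L=7 J1=4 J2=0
P@1,6 dof=1 J1 → L=7 J1=5 J2=0
C@4,5 dof=2 J2 → L=7 J1=5 J2=1
C@6,4 dof=2 J2 → L=7 J1=5 J2=2
add link → L=8 J1=5 J2=2
R@5,6 dof=1 J1 → L=8 J1=6 J2=2
PS@1,7 dof=2 J2 → L=8 J1=6 J2=3
M=3(L−1)−2J1−J2=3·7−2·6−3=6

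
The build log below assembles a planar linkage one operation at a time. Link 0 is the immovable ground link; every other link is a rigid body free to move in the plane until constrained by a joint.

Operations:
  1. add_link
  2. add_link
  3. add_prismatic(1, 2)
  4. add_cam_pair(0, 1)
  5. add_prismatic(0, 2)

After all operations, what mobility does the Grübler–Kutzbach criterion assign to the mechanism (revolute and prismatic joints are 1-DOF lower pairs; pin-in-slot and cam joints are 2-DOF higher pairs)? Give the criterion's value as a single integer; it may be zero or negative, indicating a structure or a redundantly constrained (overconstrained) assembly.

M = 1

[1;0;0] (link 0 is ground)
L+ [2;0;0]
L+ [3;0;0]
P(1,2)∈J1 [3;1;0]
C(0,1)∈J2 [3;1;1]
P(0,2)∈J1 [3;2;1]
mobility = 6 − 4 − 1 = 1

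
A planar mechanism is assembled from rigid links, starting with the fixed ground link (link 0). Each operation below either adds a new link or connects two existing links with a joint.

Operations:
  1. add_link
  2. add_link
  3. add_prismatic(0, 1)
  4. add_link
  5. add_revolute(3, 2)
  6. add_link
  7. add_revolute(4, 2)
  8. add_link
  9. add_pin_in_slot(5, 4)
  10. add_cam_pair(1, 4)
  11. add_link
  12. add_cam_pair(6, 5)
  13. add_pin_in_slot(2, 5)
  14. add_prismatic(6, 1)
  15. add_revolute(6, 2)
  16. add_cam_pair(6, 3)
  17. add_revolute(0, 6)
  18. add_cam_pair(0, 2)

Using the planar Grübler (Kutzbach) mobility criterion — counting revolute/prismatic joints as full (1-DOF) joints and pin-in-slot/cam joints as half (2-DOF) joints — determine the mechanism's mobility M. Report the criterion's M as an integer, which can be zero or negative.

M = 0

link 0 = ground. State L|J1|J2 = 1|0|0
+link1  2|0|0
+link2  3|0|0
P(0,1) f=1→J1  3|1|0
+link3  4|1|0
R(3,2) f=1→J1  4|2|0
+link4  5|2|0
R(4,2) f=1→J1  5|3|0
+link5  6|3|0
PS(5,4) f=2→J2  6|3|1
C(1,4) f=2→J2  6|3|2
+link6  7|3|2
C(6,5) f=2→J2  7|3|3
PS(2,5) f=2→J2  7|3|4
P(6,1) f=1→J1  7|4|4
R(6,2) f=1→J1  7|5|4
C(6,3) f=2→J2  7|5|5
R(0,6) f=1→J1  7|6|5
C(0,2) f=2→J2  7|6|6
M = 3(7−1)−2·6−6 = 18−12−6 = 0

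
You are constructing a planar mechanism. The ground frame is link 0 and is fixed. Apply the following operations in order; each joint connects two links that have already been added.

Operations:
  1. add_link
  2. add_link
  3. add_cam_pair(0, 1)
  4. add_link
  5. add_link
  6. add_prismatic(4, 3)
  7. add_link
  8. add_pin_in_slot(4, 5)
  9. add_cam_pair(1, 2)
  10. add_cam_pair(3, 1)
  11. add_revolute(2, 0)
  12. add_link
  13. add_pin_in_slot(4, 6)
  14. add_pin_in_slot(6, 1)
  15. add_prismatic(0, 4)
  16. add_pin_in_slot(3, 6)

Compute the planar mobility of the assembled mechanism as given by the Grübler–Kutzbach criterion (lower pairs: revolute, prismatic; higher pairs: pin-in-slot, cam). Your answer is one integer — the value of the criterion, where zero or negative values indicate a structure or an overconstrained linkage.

M = 5

L=1 J1=0 J2=0
add link → L=2 J1=0 J2=0
add link → L=3 J1=0 J2=0
C@0,1 dof=2 J2 → L=3 J1=0 J2=1
add link → L=4 J1=0 J2=1
add link → L=5 J1=0 J2=1
P@4,3 dof=1 J1 → L=5 J1=1 J2=1
add link → L=6 J1=1 J2=1
PS@4,5 dof=2 J2 → L=6 J1=1 J2=2
C@1,2 dof=2 J2 → L=6 J1=1 J2=3
C@3,1 dof=2 J2 → L=6 J1=1 J2=4
R@2,0 dof=1 J1 → L=6 J1=2 J2=4
add link → L=7 J1=2 J2=4
PS@4,6 dof=2 J2 → L=7 J1=2 J2=5
PS@6,1 dof=2 J2 → L=7 J1=2 J2=6
P@0,4 dof=1 J1 → L=7 J1=3 J2=6
PS@3,6 dof=2 J2 → L=7 J1=3 J2=7
M=3(L−1)−2J1−J2=3·6−2·3−7=5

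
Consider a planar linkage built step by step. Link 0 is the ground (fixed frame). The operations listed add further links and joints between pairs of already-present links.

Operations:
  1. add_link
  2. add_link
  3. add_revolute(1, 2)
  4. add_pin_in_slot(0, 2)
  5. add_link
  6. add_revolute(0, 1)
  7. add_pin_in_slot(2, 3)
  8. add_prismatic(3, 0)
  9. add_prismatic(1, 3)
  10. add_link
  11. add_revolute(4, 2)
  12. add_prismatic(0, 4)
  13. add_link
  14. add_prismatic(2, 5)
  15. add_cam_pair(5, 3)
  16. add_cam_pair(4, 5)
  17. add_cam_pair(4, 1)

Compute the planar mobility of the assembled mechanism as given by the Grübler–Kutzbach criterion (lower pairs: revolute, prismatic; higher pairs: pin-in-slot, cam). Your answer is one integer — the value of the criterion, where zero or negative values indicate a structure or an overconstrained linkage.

(L,J1,J2)=(1,0,0); link0 fixed
link1: (2,0,0)
link2: (3,0,0)
R 1-2 [J1]: (3,1,0)
PS 0-2 [J2]: (3,1,1)
link3: (4,1,1)
R 0-1 [J1]: (4,2,1)
PS 2-3 [J2]: (4,2,2)
P 3-0 [J1]: (4,3,2)
P 1-3 [J1]: (4,4,2)
link4: (5,4,2)
R 4-2 [J1]: (5,5,2)
P 0-4 [J1]: (5,6,2)
link5: (6,6,2)
P 2-5 [J1]: (6,7,2)
C 5-3 [J2]: (6,7,3)
C 4-5 [J2]: (6,7,4)
C 4-1 [J2]: (6,7,5)
Grübler: 3·5 − 2·7 − 5 = -4

M = -4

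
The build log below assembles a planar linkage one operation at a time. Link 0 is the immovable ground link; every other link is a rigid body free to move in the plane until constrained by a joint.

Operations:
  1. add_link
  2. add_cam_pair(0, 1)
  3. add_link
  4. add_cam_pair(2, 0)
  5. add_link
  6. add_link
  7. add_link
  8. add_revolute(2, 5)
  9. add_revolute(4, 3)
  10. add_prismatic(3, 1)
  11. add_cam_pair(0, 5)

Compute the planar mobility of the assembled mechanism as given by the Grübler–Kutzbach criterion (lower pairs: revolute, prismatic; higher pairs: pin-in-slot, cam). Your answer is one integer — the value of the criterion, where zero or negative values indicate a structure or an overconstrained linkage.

link 0 = ground. State L|J1|J2 = 1|0|0
+link1  2|0|0
C(0,1) f=2→J2  2|0|1
+link2  3|0|1
C(2,0) f=2→J2  3|0|2
+link3  4|0|2
+link4  5|0|2
+link5  6|0|2
R(2,5) f=1→J1  6|1|2
R(4,3) f=1→J1  6|2|2
P(3,1) f=1→J1  6|3|2
C(0,5) f=2→J2  6|3|3
M = 3(6−1)−2·3−3 = 15−6−3 = 6

M = 6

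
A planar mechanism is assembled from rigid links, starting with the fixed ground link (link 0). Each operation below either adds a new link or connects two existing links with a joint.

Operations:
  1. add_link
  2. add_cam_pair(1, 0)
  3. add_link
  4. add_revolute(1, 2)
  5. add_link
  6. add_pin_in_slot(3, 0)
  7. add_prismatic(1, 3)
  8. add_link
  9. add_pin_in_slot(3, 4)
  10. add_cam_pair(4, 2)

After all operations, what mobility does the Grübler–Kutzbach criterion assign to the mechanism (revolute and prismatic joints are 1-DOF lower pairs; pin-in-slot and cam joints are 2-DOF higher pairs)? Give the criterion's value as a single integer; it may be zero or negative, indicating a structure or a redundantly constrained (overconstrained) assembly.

M = 4

L=1 J1=0 J2=0
add link → L=2 J1=0 J2=0
C@1,0 dof=2 J2 → L=2 J1=0 J2=1
add link → L=3 J1=0 J2=1
R@1,2 dof=1 J1 → L=3 J1=1 J2=1
add link → L=4 J1=1 J2=1
PS@3,0 dof=2 J2 → L=4 J1=1 J2=2
P@1,3 dof=1 J1 → L=4 J1=2 J2=2
add link → L=5 J1=2 J2=2
PS@3,4 dof=2 J2 → L=5 J1=2 J2=3
C@4,2 dof=2 J2 → L=5 J1=2 J2=4
M=3(L−1)−2J1−J2=3·4−2·2−4=4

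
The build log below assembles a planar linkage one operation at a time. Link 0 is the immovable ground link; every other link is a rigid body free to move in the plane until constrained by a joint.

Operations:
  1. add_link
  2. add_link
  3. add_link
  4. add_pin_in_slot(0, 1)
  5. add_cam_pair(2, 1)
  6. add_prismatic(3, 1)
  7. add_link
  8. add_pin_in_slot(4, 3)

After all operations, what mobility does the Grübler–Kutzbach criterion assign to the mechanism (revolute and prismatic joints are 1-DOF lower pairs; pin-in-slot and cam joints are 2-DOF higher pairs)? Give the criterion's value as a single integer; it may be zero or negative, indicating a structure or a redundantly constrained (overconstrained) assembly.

M = 7

L=1 J1=0 J2=0
add link → L=2 J1=0 J2=0
add link → L=3 J1=0 J2=0
add link → L=4 J1=0 J2=0
PS@0,1 dof=2 J2 → L=4 J1=0 J2=1
C@2,1 dof=2 J2 → L=4 J1=0 J2=2
P@3,1 dof=1 J1 → L=4 J1=1 J2=2
add link → L=5 J1=1 J2=2
PS@4,3 dof=2 J2 → L=5 J1=1 J2=3
M=3(L−1)−2J1−J2=3·4−2·1−3=7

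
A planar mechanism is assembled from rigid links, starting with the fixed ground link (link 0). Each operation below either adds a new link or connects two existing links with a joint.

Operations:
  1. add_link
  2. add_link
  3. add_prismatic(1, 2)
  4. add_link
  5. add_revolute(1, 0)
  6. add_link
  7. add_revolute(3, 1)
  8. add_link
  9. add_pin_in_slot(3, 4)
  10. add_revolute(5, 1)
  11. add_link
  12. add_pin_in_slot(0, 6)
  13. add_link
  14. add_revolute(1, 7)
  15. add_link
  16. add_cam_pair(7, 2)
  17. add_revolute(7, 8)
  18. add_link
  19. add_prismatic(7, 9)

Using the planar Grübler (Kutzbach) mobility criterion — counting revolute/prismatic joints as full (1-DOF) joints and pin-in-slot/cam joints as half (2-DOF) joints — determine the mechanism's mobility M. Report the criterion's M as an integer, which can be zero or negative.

ground; <1,0,0>
#1 <2,0,0>
#2 <3,0,0>
P:1↔2 J1 <3,1,0>
#3 <4,1,0>
R:1↔0 J1 <4,2,0>
#4 <5,2,0>
R:3↔1 J1 <5,3,0>
#5 <6,3,0>
PS:3↔4 J2 <6,3,1>
R:5↔1 J1 <6,4,1>
#6 <7,4,1>
PS:0↔6 J2 <7,4,2>
#7 <8,4,2>
R:1↔7 J1 <8,5,2>
#8 <9,5,2>
C:7↔2 J2 <9,5,3>
R:7↔8 J1 <9,6,3>
#9 <10,6,3>
P:7↔9 J1 <10,7,3>
3×9 − 2×7 − 1×3 = 10

M = 10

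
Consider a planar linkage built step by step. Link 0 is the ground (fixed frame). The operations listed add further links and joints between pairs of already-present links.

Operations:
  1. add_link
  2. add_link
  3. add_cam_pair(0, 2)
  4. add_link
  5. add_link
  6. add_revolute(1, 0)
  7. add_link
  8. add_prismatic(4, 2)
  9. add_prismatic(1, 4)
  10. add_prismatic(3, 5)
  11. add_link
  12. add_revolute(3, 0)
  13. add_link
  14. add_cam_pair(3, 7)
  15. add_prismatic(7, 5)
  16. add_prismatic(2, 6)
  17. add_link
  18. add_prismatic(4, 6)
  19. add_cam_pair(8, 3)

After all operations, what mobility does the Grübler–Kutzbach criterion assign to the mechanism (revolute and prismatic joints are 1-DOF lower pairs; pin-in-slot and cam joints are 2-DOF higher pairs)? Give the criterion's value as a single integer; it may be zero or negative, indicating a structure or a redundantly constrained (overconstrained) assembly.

M = 5

(L,J1,J2)=(1,0,0); link0 fixed
link1: (2,0,0)
link2: (3,0,0)
C 0-2 [J2]: (3,0,1)
link3: (4,0,1)
link4: (5,0,1)
R 1-0 [J1]: (5,1,1)
link5: (6,1,1)
P 4-2 [J1]: (6,2,1)
P 1-4 [J1]: (6,3,1)
P 3-5 [J1]: (6,4,1)
link6: (7,4,1)
R 3-0 [J1]: (7,5,1)
link7: (8,5,1)
C 3-7 [J2]: (8,5,2)
P 7-5 [J1]: (8,6,2)
P 2-6 [J1]: (8,7,2)
link8: (9,7,2)
P 4-6 [J1]: (9,8,2)
C 8-3 [J2]: (9,8,3)
Grübler: 3·8 − 2·8 − 3 = 5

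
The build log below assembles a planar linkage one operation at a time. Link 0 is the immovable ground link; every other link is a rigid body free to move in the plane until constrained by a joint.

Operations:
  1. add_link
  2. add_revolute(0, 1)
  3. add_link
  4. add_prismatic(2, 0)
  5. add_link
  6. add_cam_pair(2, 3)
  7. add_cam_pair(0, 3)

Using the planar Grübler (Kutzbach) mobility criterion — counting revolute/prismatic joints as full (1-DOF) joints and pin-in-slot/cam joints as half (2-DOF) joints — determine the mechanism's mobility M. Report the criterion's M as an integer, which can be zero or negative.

[1;0;0] (link 0 is ground)
L+ [2;0;0]
R(0,1)∈J1 [2;1;0]
L+ [3;1;0]
P(2,0)∈J1 [3;2;0]
L+ [4;2;0]
C(2,3)∈J2 [4;2;1]
C(0,3)∈J2 [4;2;2]
mobility = 9 − 4 − 2 = 3

M = 3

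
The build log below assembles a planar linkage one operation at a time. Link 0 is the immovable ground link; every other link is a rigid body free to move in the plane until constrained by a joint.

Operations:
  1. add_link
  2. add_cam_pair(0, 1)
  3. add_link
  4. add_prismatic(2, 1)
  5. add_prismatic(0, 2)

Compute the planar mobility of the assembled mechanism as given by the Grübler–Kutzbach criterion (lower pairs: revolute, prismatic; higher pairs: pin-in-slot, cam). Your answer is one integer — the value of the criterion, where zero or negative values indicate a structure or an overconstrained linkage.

(L,J1,J2)=(1,0,0); link0 fixed
link1: (2,0,0)
C 0-1 [J2]: (2,0,1)
link2: (3,0,1)
P 2-1 [J1]: (3,1,1)
P 0-2 [J1]: (3,2,1)
Grübler: 3·2 − 2·2 − 1 = 1

M = 1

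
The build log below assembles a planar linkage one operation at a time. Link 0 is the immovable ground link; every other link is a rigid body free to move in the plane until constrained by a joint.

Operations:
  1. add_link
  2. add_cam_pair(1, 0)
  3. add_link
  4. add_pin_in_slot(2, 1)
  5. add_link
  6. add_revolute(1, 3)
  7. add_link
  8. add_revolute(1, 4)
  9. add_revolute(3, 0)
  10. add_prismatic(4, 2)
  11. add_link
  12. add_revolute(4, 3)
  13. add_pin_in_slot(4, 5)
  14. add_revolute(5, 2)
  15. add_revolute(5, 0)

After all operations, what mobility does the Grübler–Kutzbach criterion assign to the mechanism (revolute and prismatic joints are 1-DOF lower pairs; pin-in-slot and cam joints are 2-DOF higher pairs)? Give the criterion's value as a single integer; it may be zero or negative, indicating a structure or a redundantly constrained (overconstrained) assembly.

(L,J1,J2)=(1,0,0); link0 fixed
link1: (2,0,0)
C 1-0 [J2]: (2,0,1)
link2: (3,0,1)
PS 2-1 [J2]: (3,0,2)
link3: (4,0,2)
R 1-3 [J1]: (4,1,2)
link4: (5,1,2)
R 1-4 [J1]: (5,2,2)
R 3-0 [J1]: (5,3,2)
P 4-2 [J1]: (5,4,2)
link5: (6,4,2)
R 4-3 [J1]: (6,5,2)
PS 4-5 [J2]: (6,5,3)
R 5-2 [J1]: (6,6,3)
R 5-0 [J1]: (6,7,3)
Grübler: 3·5 − 2·7 − 3 = -2

M = -2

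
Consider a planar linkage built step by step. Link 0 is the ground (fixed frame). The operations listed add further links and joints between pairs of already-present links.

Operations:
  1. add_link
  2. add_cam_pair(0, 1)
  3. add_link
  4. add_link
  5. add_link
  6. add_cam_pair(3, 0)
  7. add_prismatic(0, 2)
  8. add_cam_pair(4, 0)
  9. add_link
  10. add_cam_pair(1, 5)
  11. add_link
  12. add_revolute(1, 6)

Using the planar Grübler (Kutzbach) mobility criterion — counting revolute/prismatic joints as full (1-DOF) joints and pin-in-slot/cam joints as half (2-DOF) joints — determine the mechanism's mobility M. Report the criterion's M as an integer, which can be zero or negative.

M = 10

L=1 J1=0 J2=0
add link → L=2 J1=0 J2=0
C@0,1 dof=2 J2 → L=2 J1=0 J2=1
add link → L=3 J1=0 J2=1
add link → L=4 J1=0 J2=1
add link → L=5 J1=0 J2=1
C@3,0 dof=2 J2 → L=5 J1=0 J2=2
P@0,2 dof=1 J1 → L=5 J1=1 J2=2
C@4,0 dof=2 J2 → L=5 J1=1 J2=3
add link → L=6 J1=1 J2=3
C@1,5 dof=2 J2 → L=6 J1=1 J2=4
add link → L=7 J1=1 J2=4
R@1,6 dof=1 J1 → L=7 J1=2 J2=4
M=3(L−1)−2J1−J2=3·6−2·2−4=10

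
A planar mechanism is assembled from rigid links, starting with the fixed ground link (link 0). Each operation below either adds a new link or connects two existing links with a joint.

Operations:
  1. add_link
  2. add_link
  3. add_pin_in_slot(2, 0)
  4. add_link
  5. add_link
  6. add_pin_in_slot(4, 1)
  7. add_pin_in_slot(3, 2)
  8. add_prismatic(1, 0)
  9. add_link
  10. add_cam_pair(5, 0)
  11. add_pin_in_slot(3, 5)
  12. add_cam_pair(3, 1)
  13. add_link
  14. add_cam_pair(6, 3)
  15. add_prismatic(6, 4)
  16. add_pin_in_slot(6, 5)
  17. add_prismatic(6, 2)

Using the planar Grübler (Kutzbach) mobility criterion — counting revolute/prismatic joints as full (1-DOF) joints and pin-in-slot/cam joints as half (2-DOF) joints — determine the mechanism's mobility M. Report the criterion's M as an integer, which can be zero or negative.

M = 4

L=1 J1=0 J2=0
add link → L=2 J1=0 J2=0
add link → L=3 J1=0 J2=0
PS@2,0 dof=2 J2 → L=3 J1=0 J2=1
add link → L=4 J1=0 J2=1
add link → L=5 J1=0 J2=1
PS@4,1 dof=2 J2 → L=5 J1=0 J2=2
PS@3,2 dof=2 J2 → L=5 J1=0 J2=3
P@1,0 dof=1 J1 → L=5 J1=1 J2=3
add link → L=6 J1=1 J2=3
C@5,0 dof=2 J2 → L=6 J1=1 J2=4
PS@3,5 dof=2 J2 → L=6 J1=1 J2=5
C@3,1 dof=2 J2 → L=6 J1=1 J2=6
add link → L=7 J1=1 J2=6
C@6,3 dof=2 J2 → L=7 J1=1 J2=7
P@6,4 dof=1 J1 → L=7 J1=2 J2=7
PS@6,5 dof=2 J2 → L=7 J1=2 J2=8
P@6,2 dof=1 J1 → L=7 J1=3 J2=8
M=3(L−1)−2J1−J2=3·6−2·3−8=4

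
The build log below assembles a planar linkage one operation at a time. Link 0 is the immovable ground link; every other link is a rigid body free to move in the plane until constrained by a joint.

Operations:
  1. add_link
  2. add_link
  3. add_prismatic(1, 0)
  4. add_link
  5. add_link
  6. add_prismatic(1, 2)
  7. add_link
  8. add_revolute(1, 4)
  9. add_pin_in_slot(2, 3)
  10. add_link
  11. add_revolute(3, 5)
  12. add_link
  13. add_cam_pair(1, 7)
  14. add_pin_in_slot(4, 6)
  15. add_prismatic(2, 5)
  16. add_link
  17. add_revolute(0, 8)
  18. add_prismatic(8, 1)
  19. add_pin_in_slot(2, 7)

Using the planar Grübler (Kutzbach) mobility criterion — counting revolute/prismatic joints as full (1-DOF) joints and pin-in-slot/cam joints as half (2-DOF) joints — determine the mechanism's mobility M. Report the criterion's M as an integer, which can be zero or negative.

M = 6

link 0 = ground. State L|J1|J2 = 1|0|0
+link1  2|0|0
+link2  3|0|0
P(1,0) f=1→J1  3|1|0
+link3  4|1|0
+link4  5|1|0
P(1,2) f=1→J1  5|2|0
+link5  6|2|0
R(1,4) f=1→J1  6|3|0
PS(2,3) f=2→J2  6|3|1
+link6  7|3|1
R(3,5) f=1→J1  7|4|1
+link7  8|4|1
C(1,7) f=2→J2  8|4|2
PS(4,6) f=2→J2  8|4|3
P(2,5) f=1→J1  8|5|3
+link8  9|5|3
R(0,8) f=1→J1  9|6|3
P(8,1) f=1→J1  9|7|3
PS(2,7) f=2→J2  9|7|4
M = 3(9−1)−2·7−4 = 24−14−4 = 6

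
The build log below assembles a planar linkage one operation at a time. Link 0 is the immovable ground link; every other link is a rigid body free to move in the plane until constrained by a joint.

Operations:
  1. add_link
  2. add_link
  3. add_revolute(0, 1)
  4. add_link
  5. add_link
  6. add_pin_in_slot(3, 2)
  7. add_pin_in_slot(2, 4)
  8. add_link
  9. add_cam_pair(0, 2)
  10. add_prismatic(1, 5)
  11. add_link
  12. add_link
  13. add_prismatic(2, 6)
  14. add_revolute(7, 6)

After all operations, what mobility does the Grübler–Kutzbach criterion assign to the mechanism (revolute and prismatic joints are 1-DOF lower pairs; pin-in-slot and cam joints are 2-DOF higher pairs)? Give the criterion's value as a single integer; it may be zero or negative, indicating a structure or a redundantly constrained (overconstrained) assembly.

M = 10

link 0 = ground. State L|J1|J2 = 1|0|0
+link1  2|0|0
+link2  3|0|0
R(0,1) f=1→J1  3|1|0
+link3  4|1|0
+link4  5|1|0
PS(3,2) f=2→J2  5|1|1
PS(2,4) f=2→J2  5|1|2
+link5  6|1|2
C(0,2) f=2→J2  6|1|3
P(1,5) f=1→J1  6|2|3
+link6  7|2|3
+link7  8|2|3
P(2,6) f=1→J1  8|3|3
R(7,6) f=1→J1  8|4|3
M = 3(8−1)−2·4−3 = 21−8−3 = 10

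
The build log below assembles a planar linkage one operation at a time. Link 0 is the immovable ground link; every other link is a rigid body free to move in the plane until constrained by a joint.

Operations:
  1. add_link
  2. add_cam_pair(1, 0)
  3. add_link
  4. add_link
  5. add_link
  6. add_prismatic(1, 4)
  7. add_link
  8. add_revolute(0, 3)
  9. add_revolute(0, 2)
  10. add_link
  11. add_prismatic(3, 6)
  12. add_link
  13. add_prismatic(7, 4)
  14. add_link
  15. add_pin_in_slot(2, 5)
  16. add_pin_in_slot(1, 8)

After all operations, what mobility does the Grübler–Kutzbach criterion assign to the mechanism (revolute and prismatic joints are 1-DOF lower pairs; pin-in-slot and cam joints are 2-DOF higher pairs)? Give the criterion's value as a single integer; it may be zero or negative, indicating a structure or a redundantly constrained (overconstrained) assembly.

[1;0;0] (link 0 is ground)
L+ [2;0;0]
C(1,0)∈J2 [2;0;1]
L+ [3;0;1]
L+ [4;0;1]
L+ [5;0;1]
P(1,4)∈J1 [5;1;1]
L+ [6;1;1]
R(0,3)∈J1 [6;2;1]
R(0,2)∈J1 [6;3;1]
L+ [7;3;1]
P(3,6)∈J1 [7;4;1]
L+ [8;4;1]
P(7,4)∈J1 [8;5;1]
L+ [9;5;1]
PS(2,5)∈J2 [9;5;2]
PS(1,8)∈J2 [9;5;3]
mobility = 24 − 10 − 3 = 11

M = 11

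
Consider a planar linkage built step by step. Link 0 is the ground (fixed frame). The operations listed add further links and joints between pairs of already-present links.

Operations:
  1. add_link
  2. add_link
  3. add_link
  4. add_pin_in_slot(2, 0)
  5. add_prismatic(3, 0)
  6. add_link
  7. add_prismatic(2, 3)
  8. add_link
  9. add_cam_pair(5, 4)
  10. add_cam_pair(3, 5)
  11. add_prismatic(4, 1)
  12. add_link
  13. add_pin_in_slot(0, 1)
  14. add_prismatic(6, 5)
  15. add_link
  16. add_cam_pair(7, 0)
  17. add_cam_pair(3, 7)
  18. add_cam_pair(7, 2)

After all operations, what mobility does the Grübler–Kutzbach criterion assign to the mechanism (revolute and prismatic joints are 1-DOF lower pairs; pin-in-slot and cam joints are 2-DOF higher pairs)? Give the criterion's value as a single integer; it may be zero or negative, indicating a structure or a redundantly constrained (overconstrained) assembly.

[1;0;0] (link 0 is ground)
L+ [2;0;0]
L+ [3;0;0]
L+ [4;0;0]
PS(2,0)∈J2 [4;0;1]
P(3,0)∈J1 [4;1;1]
L+ [5;1;1]
P(2,3)∈J1 [5;2;1]
L+ [6;2;1]
C(5,4)∈J2 [6;2;2]
C(3,5)∈J2 [6;2;3]
P(4,1)∈J1 [6;3;3]
L+ [7;3;3]
PS(0,1)∈J2 [7;3;4]
P(6,5)∈J1 [7;4;4]
L+ [8;4;4]
C(7,0)∈J2 [8;4;5]
C(3,7)∈J2 [8;4;6]
C(7,2)∈J2 [8;4;7]
mobility = 21 − 8 − 7 = 6

M = 6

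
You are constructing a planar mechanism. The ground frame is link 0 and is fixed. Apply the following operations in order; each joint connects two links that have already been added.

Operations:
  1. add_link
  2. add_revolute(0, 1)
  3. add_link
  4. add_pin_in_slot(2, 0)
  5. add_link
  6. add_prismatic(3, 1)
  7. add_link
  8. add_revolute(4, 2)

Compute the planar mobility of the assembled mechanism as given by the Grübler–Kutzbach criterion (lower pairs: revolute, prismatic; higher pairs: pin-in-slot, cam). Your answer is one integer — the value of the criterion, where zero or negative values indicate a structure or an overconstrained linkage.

M = 5

link 0 = ground. State L|J1|J2 = 1|0|0
+link1  2|0|0
R(0,1) f=1→J1  2|1|0
+link2  3|1|0
PS(2,0) f=2→J2  3|1|1
+link3  4|1|1
P(3,1) f=1→J1  4|2|1
+link4  5|2|1
R(4,2) f=1→J1  5|3|1
M = 3(5−1)−2·3−1 = 12−6−1 = 5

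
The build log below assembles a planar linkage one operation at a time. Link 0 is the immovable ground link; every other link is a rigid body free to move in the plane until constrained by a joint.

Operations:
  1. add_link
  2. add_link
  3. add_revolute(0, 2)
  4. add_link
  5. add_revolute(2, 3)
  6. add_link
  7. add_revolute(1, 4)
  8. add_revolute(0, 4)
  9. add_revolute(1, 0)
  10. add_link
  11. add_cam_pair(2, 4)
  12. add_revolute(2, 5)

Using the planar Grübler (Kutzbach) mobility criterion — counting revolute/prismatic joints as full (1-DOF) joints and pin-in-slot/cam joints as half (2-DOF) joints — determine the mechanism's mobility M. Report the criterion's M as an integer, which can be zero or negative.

M = 2

[1;0;0] (link 0 is ground)
L+ [2;0;0]
L+ [3;0;0]
R(0,2)∈J1 [3;1;0]
L+ [4;1;0]
R(2,3)∈J1 [4;2;0]
L+ [5;2;0]
R(1,4)∈J1 [5;3;0]
R(0,4)∈J1 [5;4;0]
R(1,0)∈J1 [5;5;0]
L+ [6;5;0]
C(2,4)∈J2 [6;5;1]
R(2,5)∈J1 [6;6;1]
mobility = 15 − 12 − 1 = 2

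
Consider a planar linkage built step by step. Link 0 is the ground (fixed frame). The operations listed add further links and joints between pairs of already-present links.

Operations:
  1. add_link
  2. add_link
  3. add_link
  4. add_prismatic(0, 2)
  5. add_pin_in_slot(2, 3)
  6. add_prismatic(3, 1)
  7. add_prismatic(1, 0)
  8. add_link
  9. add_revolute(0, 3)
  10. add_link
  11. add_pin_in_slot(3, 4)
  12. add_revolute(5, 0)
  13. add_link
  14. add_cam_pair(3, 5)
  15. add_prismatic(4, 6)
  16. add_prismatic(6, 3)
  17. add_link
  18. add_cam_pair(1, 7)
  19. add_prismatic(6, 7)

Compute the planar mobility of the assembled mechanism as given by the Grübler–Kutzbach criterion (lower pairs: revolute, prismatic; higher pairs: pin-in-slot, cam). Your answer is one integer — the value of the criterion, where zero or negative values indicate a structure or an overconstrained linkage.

ground; <1,0,0>
#1 <2,0,0>
#2 <3,0,0>
#3 <4,0,0>
P:0↔2 J1 <4,1,0>
PS:2↔3 J2 <4,1,1>
P:3↔1 J1 <4,2,1>
P:1↔0 J1 <4,3,1>
#4 <5,3,1>
R:0↔3 J1 <5,4,1>
#5 <6,4,1>
PS:3↔4 J2 <6,4,2>
R:5↔0 J1 <6,5,2>
#6 <7,5,2>
C:3↔5 J2 <7,5,3>
P:4↔6 J1 <7,6,3>
P:6↔3 J1 <7,7,3>
#7 <8,7,3>
C:1↔7 J2 <8,7,4>
P:6↔7 J1 <8,8,4>
3×7 − 2×8 − 1×4 = 1

M = 1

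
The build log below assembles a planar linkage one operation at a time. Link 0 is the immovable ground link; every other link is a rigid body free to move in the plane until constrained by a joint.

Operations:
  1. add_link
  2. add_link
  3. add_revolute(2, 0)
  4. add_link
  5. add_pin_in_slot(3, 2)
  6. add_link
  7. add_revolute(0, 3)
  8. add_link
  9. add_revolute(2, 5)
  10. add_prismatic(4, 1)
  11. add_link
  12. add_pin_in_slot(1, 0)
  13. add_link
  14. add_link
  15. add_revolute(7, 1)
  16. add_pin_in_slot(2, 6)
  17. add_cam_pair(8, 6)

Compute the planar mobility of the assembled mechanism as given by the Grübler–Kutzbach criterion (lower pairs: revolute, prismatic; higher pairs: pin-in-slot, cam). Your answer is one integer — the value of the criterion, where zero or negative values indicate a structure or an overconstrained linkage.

(L,J1,J2)=(1,0,0); link0 fixed
link1: (2,0,0)
link2: (3,0,0)
R 2-0 [J1]: (3,1,0)
link3: (4,1,0)
PS 3-2 [J2]: (4,1,1)
link4: (5,1,1)
R 0-3 [J1]: (5,2,1)
link5: (6,2,1)
R 2-5 [J1]: (6,3,1)
P 4-1 [J1]: (6,4,1)
link6: (7,4,1)
PS 1-0 [J2]: (7,4,2)
link7: (8,4,2)
link8: (9,4,2)
R 7-1 [J1]: (9,5,2)
PS 2-6 [J2]: (9,5,3)
C 8-6 [J2]: (9,5,4)
Grübler: 3·8 − 2·5 − 4 = 10

M = 10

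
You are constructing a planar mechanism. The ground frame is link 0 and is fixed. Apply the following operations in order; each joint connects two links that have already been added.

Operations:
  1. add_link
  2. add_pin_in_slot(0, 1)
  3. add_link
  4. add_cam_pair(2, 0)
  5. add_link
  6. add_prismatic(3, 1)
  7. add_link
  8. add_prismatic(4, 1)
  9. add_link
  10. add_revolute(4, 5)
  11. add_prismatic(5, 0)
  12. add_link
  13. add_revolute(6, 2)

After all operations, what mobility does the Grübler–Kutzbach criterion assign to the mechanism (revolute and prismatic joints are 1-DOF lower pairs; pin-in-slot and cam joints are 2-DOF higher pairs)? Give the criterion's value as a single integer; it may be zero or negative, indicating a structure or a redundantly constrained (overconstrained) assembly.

[1;0;0] (link 0 is ground)
L+ [2;0;0]
PS(0,1)∈J2 [2;0;1]
L+ [3;0;1]
C(2,0)∈J2 [3;0;2]
L+ [4;0;2]
P(3,1)∈J1 [4;1;2]
L+ [5;1;2]
P(4,1)∈J1 [5;2;2]
L+ [6;2;2]
R(4,5)∈J1 [6;3;2]
P(5,0)∈J1 [6;4;2]
L+ [7;4;2]
R(6,2)∈J1 [7;5;2]
mobility = 18 − 10 − 2 = 6

M = 6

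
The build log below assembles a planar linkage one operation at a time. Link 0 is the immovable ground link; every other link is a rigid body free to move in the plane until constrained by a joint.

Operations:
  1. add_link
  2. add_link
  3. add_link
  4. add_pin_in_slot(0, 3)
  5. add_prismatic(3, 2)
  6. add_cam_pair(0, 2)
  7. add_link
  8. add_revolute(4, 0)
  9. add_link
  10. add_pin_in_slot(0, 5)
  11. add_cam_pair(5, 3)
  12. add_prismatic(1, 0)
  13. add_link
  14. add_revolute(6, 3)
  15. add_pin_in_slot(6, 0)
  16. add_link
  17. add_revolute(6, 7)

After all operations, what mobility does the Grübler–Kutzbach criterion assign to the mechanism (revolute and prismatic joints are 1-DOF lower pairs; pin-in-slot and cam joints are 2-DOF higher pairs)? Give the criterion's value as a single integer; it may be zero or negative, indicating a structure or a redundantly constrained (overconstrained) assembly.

M = 6

[1;0;0] (link 0 is ground)
L+ [2;0;0]
L+ [3;0;0]
L+ [4;0;0]
PS(0,3)∈J2 [4;0;1]
P(3,2)∈J1 [4;1;1]
C(0,2)∈J2 [4;1;2]
L+ [5;1;2]
R(4,0)∈J1 [5;2;2]
L+ [6;2;2]
PS(0,5)∈J2 [6;2;3]
C(5,3)∈J2 [6;2;4]
P(1,0)∈J1 [6;3;4]
L+ [7;3;4]
R(6,3)∈J1 [7;4;4]
PS(6,0)∈J2 [7;4;5]
L+ [8;4;5]
R(6,7)∈J1 [8;5;5]
mobility = 21 − 10 − 5 = 6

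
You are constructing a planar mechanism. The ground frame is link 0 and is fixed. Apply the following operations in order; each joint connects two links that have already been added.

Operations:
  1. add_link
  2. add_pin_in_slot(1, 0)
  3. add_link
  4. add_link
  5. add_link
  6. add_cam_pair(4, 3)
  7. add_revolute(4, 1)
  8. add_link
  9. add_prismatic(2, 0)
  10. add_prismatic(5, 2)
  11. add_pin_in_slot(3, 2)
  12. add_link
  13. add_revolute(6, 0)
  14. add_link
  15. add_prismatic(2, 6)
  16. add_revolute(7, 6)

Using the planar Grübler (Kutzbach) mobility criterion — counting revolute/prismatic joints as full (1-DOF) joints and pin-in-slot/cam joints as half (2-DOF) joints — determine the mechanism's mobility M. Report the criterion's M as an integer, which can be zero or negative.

M = 6

L=1 J1=0 J2=0
add link → L=2 J1=0 J2=0
PS@1,0 dof=2 J2 → L=2 J1=0 J2=1
add link → L=3 J1=0 J2=1
add link → L=4 J1=0 J2=1
add link → L=5 J1=0 J2=1
C@4,3 dof=2 J2 → L=5 J1=0 J2=2
R@4,1 dof=1 J1 → L=5 J1=1 J2=2
add link → L=6 J1=1 J2=2
P@2,0 dof=1 J1 → L=6 J1=2 J2=2
P@5,2 dof=1 J1 → L=6 J1=3 J2=2
PS@3,2 dof=2 J2 → L=6 J1=3 J2=3
add link → L=7 J1=3 J2=3
R@6,0 dof=1 J1 → L=7 J1=4 J2=3
add link → L=8 J1=4 J2=3
P@2,6 dof=1 J1 → L=8 J1=5 J2=3
R@7,6 dof=1 J1 → L=8 J1=6 J2=3
M=3(L−1)−2J1−J2=3·7−2·6−3=6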